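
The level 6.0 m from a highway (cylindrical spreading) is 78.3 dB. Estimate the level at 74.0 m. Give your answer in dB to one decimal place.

For a line source, L₂ = L₁ − 10·log₁₀(r₂/r₁).
L₂ = 78.3 − 10·log₁₀(74.0/6.0) = 78.3 − 10.911 = 67.39 dB.

67.4 dB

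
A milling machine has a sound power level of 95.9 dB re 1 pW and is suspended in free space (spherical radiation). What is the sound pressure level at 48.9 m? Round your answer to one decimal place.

L_p = L_w − 10·log₁₀(4π·r²) with r = 48.9 m.
4π·r² = 3.005e+04 m², 10·log₁₀ of that is 44.778 dB.
L_p = 95.9 − 44.778 = 51.12 dB.

51.1 dB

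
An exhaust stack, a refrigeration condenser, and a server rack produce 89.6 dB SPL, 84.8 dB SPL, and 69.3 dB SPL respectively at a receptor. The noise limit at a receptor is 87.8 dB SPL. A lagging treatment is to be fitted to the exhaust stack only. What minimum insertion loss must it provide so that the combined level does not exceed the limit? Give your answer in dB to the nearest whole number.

Everything except the exhaust stack sums to 10^(84.8/10) + 10^(69.3/10) = 3.105e+08 in linear terms, 84.92 dB SPL.
The limit corresponds to 10^(87.8/10) = 6.026e+08; subtracting the fixed part leaves 2.921e+08 for the exhaust stack, i.e. 84.65 dB SPL.
So the exhaust stack must be reduced from 89.6 to 84.65 dB SPL: IL = 4.95 dB.

5 dB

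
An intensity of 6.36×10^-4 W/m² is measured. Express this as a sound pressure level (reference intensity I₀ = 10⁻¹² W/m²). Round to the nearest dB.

Dividing by I₀ shifts the exponent by 12: I/I₀ = 6.36×10^8.
L = 10·(0.8035 + 8) = 88.03 dB.

88 dB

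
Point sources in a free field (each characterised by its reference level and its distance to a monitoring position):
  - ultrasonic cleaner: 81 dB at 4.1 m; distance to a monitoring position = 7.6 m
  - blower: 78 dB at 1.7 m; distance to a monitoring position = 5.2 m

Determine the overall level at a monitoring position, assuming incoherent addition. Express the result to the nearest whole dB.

First find each source's level at the receiver (point-source: −20·log₁₀(r/r_ref)), then combine on an intensity basis.
ultrasonic cleaner: 81 − 20·log₁₀(7.6/4.1) = 81 − 5.36 = 75.64 dB.
blower: 78 − 20·log₁₀(5.2/1.7) = 78 − 9.71 = 68.29 dB.
Σ 10^(L/10) = 4.338e+07 → L_total = 10·log₁₀(4.338e+07) = 76.37 dB.

76 dB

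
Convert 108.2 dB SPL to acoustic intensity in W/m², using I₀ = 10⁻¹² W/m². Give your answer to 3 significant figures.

0.0661 W/m²

I/I₀ = 10^(108.2/10) = 6.607e+10, so I = 6.607e+10 × 10⁻¹² W/m².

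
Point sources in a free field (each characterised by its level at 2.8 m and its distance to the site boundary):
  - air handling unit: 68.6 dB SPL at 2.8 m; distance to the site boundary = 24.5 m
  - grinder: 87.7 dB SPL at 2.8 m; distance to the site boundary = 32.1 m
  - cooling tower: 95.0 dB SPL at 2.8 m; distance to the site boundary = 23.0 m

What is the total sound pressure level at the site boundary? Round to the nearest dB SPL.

77 dB SPL

First find each source's level at the receiver (point-source: −20·log₁₀(r/r_ref)), then combine on an intensity basis.
air handling unit: 68.6 − 20·log₁₀(24.5/2.8) = 68.6 − 18.84 = 49.76 dB SPL.
grinder: 87.7 − 20·log₁₀(32.1/2.8) = 87.7 − 21.19 = 66.51 dB SPL.
cooling tower: 95.0 − 20·log₁₀(23.0/2.8) = 95.0 − 18.29 = 76.71 dB SPL.
Σ 10^(L/10) = 5.144e+07 → L_total = 10·log₁₀(5.144e+07) = 77.11 dB SPL.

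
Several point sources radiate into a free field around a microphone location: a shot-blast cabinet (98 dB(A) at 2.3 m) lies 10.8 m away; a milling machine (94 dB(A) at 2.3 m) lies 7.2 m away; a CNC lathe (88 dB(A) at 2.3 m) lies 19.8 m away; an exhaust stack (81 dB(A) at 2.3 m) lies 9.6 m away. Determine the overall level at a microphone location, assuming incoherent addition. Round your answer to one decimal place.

Propagate each source to the receiver with L = L_ref − 20·log₁₀(r/r_ref), then add intensities.
shot-blast cabinet: 98 − 20·log₁₀(10.8/2.3) = 98 − 13.43 = 84.57 dB(A).
milling machine: 94 − 20·log₁₀(7.2/2.3) = 94 − 9.91 = 84.09 dB(A).
CNC lathe: 88 − 20·log₁₀(19.8/2.3) = 88 − 18.70 = 69.30 dB(A).
exhaust stack: 81 − 20·log₁₀(9.6/2.3) = 81 − 12.41 = 68.59 dB(A).
Σ 10^(L/10) = 5.582e+08 → L_total = 10·log₁₀(5.582e+08) = 87.47 dB(A).

87.5 dB(A)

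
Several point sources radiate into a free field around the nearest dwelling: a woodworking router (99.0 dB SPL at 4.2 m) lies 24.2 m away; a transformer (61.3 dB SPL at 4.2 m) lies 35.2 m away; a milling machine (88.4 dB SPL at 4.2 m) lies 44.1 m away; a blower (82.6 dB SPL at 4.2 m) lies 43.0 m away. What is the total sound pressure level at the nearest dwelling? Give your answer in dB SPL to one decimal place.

Apply inverse-square spreading to bring every level to the receiver, then sum 10^(L/10).
woodworking router: 99.0 − 20·log₁₀(24.2/4.2) = 99.0 − 15.21 = 83.79 dB SPL.
transformer: 61.3 − 20·log₁₀(35.2/4.2) = 61.3 − 18.47 = 42.83 dB SPL.
milling machine: 88.4 − 20·log₁₀(44.1/4.2) = 88.4 − 20.42 = 67.98 dB SPL.
blower: 82.6 − 20·log₁₀(43.0/4.2) = 82.6 − 20.20 = 62.40 dB SPL.
Σ 10^(L/10) = 2.473e+08 → L_total = 10·log₁₀(2.473e+08) = 83.93 dB SPL.

83.9 dB SPL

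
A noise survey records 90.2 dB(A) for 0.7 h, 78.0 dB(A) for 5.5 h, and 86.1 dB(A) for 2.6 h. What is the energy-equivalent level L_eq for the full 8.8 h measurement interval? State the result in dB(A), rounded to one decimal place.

Weight each interval's intensity by its duration and average over T = 8.8 h:
Σ tᵢ·10^(Lᵢ/10) = 0.7·10^(90.2/10) + 5.5·10^(78.0/10) + 2.6·10^(86.1/10) = 2.139e+09.
L_eq = 10·log₁₀(2.139e+09/8.8) = 83.86 dB(A).

83.9 dB(A)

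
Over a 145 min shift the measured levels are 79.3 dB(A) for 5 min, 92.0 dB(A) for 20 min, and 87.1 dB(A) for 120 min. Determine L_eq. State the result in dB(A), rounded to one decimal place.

88.1 dB(A)

Weight each interval's intensity by its duration and average over T = 145 min:
Σ tᵢ·10^(Lᵢ/10) = 5·10^(79.3/10) + 20·10^(92.0/10) + 120·10^(87.1/10) = 9.367e+10.
L_eq = 10·log₁₀(9.367e+10/145) = 88.10 dB(A).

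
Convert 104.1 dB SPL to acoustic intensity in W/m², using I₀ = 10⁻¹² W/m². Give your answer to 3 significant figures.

I = I₀·10^(L/10) = 10⁻¹² × 10^(104.1/10) = 10^(-1.590).

0.0257 W/m²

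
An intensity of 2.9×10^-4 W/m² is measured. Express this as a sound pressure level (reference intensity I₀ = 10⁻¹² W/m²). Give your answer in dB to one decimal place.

Dividing by I₀ shifts the exponent by 12: I/I₀ = 2.9×10^8.
L = 10·(0.4624 + 8) = 84.62 dB.

84.6 dB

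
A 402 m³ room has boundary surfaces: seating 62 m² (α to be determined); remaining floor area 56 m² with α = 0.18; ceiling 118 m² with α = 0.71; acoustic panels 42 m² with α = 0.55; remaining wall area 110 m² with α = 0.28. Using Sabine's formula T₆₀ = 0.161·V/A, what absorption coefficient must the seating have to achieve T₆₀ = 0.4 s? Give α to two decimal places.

0.23

Required total absorption A = 0.161·402/0.4 = 161.81 m².
Absorption from the other surfaces = 56·0.18 + 118·0.71 + 42·0.55 + 110·0.28 = 147.76 m², so the seating must supply 14.04 m² over 62 m².
α = 14.04/62 = 0.227.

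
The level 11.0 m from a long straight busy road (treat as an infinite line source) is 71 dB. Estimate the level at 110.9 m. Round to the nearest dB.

61 dB

Cylindrical spreading from a line source gives a 10·log₁₀(r₂/r₁) drop.
L₂ = 71 − 10·log₁₀(110.9/11.0) = 71 − 10.035 = 60.96 dB.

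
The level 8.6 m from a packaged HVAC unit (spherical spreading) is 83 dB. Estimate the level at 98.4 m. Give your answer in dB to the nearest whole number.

For a point source, L₂ = L₁ − 20·log₁₀(r₂/r₁).
L₂ = 83 − 20·log₁₀(98.4/8.6) = 83 − 21.170 = 61.83 dB.

62 dB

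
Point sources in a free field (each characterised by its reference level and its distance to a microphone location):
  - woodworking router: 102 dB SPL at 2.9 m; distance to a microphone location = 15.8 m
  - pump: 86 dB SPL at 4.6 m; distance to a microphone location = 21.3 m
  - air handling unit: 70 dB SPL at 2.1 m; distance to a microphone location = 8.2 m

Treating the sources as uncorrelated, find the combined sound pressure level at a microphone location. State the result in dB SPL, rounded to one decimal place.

Apply inverse-square spreading to bring every level to the receiver, then sum 10^(L/10).
woodworking router: 102 − 20·log₁₀(15.8/2.9) = 102 − 14.73 = 87.27 dB SPL.
pump: 86 − 20·log₁₀(21.3/4.6) = 86 − 13.31 = 72.69 dB SPL.
air handling unit: 70 − 20·log₁₀(8.2/2.1) = 70 − 11.83 = 58.17 dB SPL.
Σ 10^(L/10) = 5.532e+08 → L_total = 10·log₁₀(5.532e+08) = 87.43 dB SPL.

87.4 dB SPL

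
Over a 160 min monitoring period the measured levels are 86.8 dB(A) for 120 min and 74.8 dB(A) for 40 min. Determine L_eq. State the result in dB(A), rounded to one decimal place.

L_eq = 10·log₁₀[(1/T)·Σ tᵢ·10^(Lᵢ/10)] with T = 160 min.
Σ tᵢ·10^(Lᵢ/10) = 120·10^(86.8/10) + 40·10^(74.8/10) = 5.864e+10.
L_eq = 10·log₁₀(5.864e+10/160) = 85.64 dB(A).

85.6 dB(A)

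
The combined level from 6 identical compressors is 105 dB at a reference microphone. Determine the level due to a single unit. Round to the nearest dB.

6 equal contributions raise the level by 10·log₁₀ 6 = 7.782 dB, so each unit alone gives 105 − 7.782.

97 dB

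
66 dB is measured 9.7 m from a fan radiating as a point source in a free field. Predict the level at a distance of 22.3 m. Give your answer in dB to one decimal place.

58.8 dB

Point-source attenuation: ΔL = 20·log₁₀(r₂/r₁) = 20·log₁₀(22.3/9.7) = 7.231 dB.
L₂ = 66 − 20·log₁₀(22.3/9.7) = 66 − 7.231 = 58.77 dB.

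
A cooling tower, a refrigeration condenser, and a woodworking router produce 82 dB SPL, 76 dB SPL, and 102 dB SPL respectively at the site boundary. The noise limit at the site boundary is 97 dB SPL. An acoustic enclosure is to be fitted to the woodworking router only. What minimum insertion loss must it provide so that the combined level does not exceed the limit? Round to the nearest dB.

Everything except the woodworking router sums to 10^(82/10) + 10^(76/10) = 1.983e+08 in linear terms, 82.97 dB SPL.
The limit corresponds to 10^(97/10) = 5.012e+09; subtracting the fixed part leaves 4.814e+09 for the woodworking router, i.e. 96.82 dB SPL.
So the woodworking router must be reduced from 102 to 96.82 dB SPL: IL = 5.18 dB.

5 dB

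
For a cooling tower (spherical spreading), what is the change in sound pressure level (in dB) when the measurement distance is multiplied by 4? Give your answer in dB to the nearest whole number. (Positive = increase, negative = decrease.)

With spherical spreading the level changes by −20·log₁₀(r₂/r₁).
ΔL = −20·log₁₀(4) = -12.04 dB.

-12 dB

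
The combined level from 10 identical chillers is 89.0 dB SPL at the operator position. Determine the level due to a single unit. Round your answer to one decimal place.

10 equal contributions raise the level by 10·log₁₀ 10 = 10.000 dB, so each unit alone gives 89.0 − 10.000.

79.0 dB SPL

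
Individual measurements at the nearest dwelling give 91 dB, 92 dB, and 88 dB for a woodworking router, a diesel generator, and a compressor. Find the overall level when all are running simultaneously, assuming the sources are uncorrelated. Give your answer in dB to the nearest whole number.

Incoherent sources combine by intensity addition: L_total = 10·log₁₀(Σ 10^(L_i/10)).
Σ 10^(L/10) = 10^(91/10) + 10^(92/10) + 10^(88/10) = 3.475e+09.
L_total = 10·log₁₀(3.475e+09) = 95.41 dB.

95 dB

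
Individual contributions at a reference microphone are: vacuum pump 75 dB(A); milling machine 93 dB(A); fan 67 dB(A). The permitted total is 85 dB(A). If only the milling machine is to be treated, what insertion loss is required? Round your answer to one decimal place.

The untreated sources together contribute 10^(75/10) + 10^(67/10) = 3.663e+07, i.e. 75.64 dB(A).
The limit corresponds to 10^(85/10) = 3.162e+08; subtracting the fixed part leaves 2.796e+08 for the milling machine, i.e. 84.47 dB(A).
Required insertion loss = 93 − 84.47 = 8.53 dB.

8.5 dB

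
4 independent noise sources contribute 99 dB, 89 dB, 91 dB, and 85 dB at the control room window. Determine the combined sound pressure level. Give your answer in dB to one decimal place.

100.1 dB

Incoherent sources combine by intensity addition: L_total = 10·log₁₀(Σ 10^(L_i/10)).
Σ 10^(L/10) = 10^(99/10) + 10^(89/10) + 10^(91/10) + 10^(85/10) = 1.031e+10.
L_total = 10·log₁₀(1.031e+10) = 100.13 dB.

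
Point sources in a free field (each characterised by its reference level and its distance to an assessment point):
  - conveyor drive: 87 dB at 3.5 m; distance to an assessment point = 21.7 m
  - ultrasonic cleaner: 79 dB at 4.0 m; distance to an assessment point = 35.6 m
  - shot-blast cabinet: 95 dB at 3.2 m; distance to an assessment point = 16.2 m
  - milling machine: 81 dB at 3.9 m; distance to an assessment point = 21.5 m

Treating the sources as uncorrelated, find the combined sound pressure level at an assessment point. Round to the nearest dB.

Propagate each source to the receiver with L = L_ref − 20·log₁₀(r/r_ref), then add intensities.
conveyor drive: 87 − 20·log₁₀(21.7/3.5) = 87 − 15.85 = 71.15 dB.
ultrasonic cleaner: 79 − 20·log₁₀(35.6/4.0) = 79 − 18.99 = 60.01 dB.
shot-blast cabinet: 95 − 20·log₁₀(16.2/3.2) = 95 − 14.09 = 80.91 dB.
milling machine: 81 − 20·log₁₀(21.5/3.9) = 81 − 14.83 = 66.17 dB.
Σ 10^(L/10) = 1.416e+08 → L_total = 10·log₁₀(1.416e+08) = 81.51 dB.

82 dB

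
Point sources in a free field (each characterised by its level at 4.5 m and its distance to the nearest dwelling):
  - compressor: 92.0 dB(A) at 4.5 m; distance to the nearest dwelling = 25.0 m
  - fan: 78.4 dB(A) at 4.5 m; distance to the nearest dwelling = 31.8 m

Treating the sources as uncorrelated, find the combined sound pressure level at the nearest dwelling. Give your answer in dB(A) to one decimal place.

Apply inverse-square spreading to bring every level to the receiver, then sum 10^(L/10).
compressor: 92.0 − 20·log₁₀(25.0/4.5) = 92.0 − 14.89 = 77.11 dB(A).
fan: 78.4 − 20·log₁₀(31.8/4.5) = 78.4 − 16.98 = 61.42 dB(A).
Σ 10^(L/10) = 5.274e+07 → L_total = 10·log₁₀(5.274e+07) = 77.22 dB(A).

77.2 dB(A)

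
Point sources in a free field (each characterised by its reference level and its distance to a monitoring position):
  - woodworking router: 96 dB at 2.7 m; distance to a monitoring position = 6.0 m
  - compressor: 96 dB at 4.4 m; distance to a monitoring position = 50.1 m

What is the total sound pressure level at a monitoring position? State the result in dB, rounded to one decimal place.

First find each source's level at the receiver (point-source: −20·log₁₀(r/r_ref)), then combine on an intensity basis.
woodworking router: 96 − 20·log₁₀(6.0/2.7) = 96 − 6.94 = 89.06 dB.
compressor: 96 − 20·log₁₀(50.1/4.4) = 96 − 21.13 = 74.87 dB.
Σ 10^(L/10) = 8.369e+08 → L_total = 10·log₁₀(8.369e+08) = 89.23 dB.

89.2 dB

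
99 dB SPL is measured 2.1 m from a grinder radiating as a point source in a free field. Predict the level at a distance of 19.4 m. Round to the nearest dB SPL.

80 dB SPL

Point-source attenuation: ΔL = 20·log₁₀(r₂/r₁) = 20·log₁₀(19.4/2.1) = 19.312 dB.
L₂ = 99 − 20·log₁₀(19.4/2.1) = 99 − 19.312 = 79.69 dB SPL.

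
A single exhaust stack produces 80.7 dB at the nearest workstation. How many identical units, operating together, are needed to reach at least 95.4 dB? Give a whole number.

N identical sources give L₁ + 10·log₁₀ N, so require 10·log₁₀ N ≥ 95.4 − 80.7 = 14.7 dB.
N ≥ 10^(14.7/10) = 29.512, so N = 30.

30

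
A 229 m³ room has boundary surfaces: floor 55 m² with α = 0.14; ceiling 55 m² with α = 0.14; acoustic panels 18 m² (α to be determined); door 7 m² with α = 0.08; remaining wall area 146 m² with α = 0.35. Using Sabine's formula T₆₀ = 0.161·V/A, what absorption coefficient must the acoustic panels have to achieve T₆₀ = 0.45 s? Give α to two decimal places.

0.83

From T₆₀ = 0.161·V/A, the target T₆₀ = 0.45 s needs A = 0.161·229/0.45 = 81.93 m².
Absorption from the other surfaces = 55·0.14 + 55·0.14 + 7·0.08 + 146·0.35 = 67.06 m², so the acoustic panels must supply 14.87 m² over 18 m².
α = 14.87/18 = 0.826.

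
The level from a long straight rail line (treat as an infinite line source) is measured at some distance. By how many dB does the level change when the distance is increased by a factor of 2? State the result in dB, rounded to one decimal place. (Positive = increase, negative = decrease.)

-3.0 dB

With cylindrical spreading the level changes by −10·log₁₀(r₂/r₁).
ΔL = −10·log₁₀(2) = -3.01 dB.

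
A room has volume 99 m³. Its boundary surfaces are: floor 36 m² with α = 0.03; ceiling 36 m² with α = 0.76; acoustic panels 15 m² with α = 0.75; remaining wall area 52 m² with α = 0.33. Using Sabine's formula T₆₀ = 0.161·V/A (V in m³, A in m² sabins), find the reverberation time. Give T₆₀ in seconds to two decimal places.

Total absorption A = 36·0.03 + 36·0.76 + 15·0.75 + 52·0.33 = 56.85 m² sabins.
T₆₀ = 0.161 × 99 / 56.85 = 0.280 s.

0.28 s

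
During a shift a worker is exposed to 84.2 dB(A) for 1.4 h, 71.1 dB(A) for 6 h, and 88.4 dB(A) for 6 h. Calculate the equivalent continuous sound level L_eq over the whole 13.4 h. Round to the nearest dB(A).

85 dB(A)

Weight each interval's intensity by its duration and average over T = 13.4 h:
Σ tᵢ·10^(Lᵢ/10) = 1.4·10^(84.2/10) + 6·10^(71.1/10) + 6·10^(88.4/10) = 4.597e+09.
L_eq = 10·log₁₀(4.597e+09/13.4) = 85.35 dB(A).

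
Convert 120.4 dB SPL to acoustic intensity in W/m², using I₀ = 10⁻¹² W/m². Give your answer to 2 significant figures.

I/I₀ = 10^(120.4/10) = 1.096e+12, so I = 1.096e+12 × 10⁻¹² W/m².

1.1 W/m²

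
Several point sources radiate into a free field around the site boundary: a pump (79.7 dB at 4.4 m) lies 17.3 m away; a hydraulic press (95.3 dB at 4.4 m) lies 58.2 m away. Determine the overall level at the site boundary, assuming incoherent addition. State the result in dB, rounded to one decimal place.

First find each source's level at the receiver (point-source: −20·log₁₀(r/r_ref)), then combine on an intensity basis.
pump: 79.7 − 20·log₁₀(17.3/4.4) = 79.7 − 11.89 = 67.81 dB.
hydraulic press: 95.3 − 20·log₁₀(58.2/4.4) = 95.3 − 22.43 = 72.87 dB.
Σ 10^(L/10) = 2.540e+07 → L_total = 10·log₁₀(2.540e+07) = 74.05 dB.

74.0 dB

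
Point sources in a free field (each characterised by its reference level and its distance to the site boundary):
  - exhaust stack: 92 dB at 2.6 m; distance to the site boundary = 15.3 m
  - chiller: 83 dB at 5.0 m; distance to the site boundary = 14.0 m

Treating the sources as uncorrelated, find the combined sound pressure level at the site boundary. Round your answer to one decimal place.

Propagate each source to the receiver with L = L_ref − 20·log₁₀(r/r_ref), then add intensities.
exhaust stack: 92 − 20·log₁₀(15.3/2.6) = 92 − 15.39 = 76.61 dB.
chiller: 83 − 20·log₁₀(14.0/5.0) = 83 − 8.94 = 74.06 dB.
Σ 10^(L/10) = 7.122e+07 → L_total = 10·log₁₀(7.122e+07) = 78.53 dB.

78.5 dB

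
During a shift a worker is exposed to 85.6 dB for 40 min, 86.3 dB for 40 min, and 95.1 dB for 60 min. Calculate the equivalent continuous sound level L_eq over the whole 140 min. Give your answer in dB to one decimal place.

The energy average is taken in the linear domain: L_eq = 10·log₁₀[(Σ tᵢ·10^(Lᵢ/10))/T], T = 140 min.
Σ tᵢ·10^(Lᵢ/10) = 40·10^(85.6/10) + 40·10^(86.3/10) + 60·10^(95.1/10) = 2.257e+11.
L_eq = 10·log₁₀(2.257e+11/140) = 92.07 dB.

92.1 dB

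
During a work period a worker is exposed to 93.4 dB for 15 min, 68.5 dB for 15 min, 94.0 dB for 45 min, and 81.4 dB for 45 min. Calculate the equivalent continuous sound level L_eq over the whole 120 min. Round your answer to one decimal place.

91.0 dB

Weight each interval's intensity by its duration and average over T = 120 min:
Σ tᵢ·10^(Lᵢ/10) = 15·10^(93.4/10) + 15·10^(68.5/10) + 45·10^(94.0/10) + 45·10^(81.4/10) = 1.522e+11.
L_eq = 10·log₁₀(1.522e+11/120) = 91.03 dB.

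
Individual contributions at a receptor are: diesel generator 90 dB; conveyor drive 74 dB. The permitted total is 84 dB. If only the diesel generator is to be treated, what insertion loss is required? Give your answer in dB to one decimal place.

Everything except the diesel generator sums to 10^(74/10) = 2.512e+07 in linear terms, 74.00 dB.
The limit corresponds to 10^(84/10) = 2.512e+08; subtracting the fixed part leaves 2.261e+08 for the diesel generator, i.e. 83.54 dB.
So the diesel generator must be reduced from 90 to 83.54 dB: IL = 6.46 dB.

6.5 dB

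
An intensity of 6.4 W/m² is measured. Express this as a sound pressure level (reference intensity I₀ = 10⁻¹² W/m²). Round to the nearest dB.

Dividing by I₀ shifts the exponent by 12: I/I₀ = 6.4×10^12.
L = 10·(0.8062 + 12) = 128.06 dB.

128 dB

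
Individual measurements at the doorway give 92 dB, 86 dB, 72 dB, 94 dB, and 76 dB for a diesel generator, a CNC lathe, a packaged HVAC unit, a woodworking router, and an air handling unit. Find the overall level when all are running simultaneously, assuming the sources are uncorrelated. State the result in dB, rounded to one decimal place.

96.6 dB

For uncorrelated sources the intensities add, so convert each level to linear form, sum, and take 10·log₁₀ of the total.
Σ 10^(L/10) = 10^(92/10) + 10^(86/10) + 10^(72/10) + 10^(94/10) + 10^(76/10) = 4.551e+09.
L_total = 10·log₁₀(4.551e+09) = 96.58 dB.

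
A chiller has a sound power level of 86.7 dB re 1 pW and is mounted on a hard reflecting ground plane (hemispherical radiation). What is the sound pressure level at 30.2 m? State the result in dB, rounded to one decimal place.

L_p = L_w − 10·log₁₀(2π·r²) with r = 30.2 m.
2π·r² = 5731 m², 10·log₁₀ of that is 37.582 dB.
L_p = 86.7 − 37.582 = 49.12 dB.

49.1 dB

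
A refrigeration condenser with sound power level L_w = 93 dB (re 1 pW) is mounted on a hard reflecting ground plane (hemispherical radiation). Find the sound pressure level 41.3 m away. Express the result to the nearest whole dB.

Free-field hemispherical radiation: L_p = L_w − 10·log₁₀(2π·r²), r = 41.3 m.
2π·r² = 1.072e+04 m², 10·log₁₀ of that is 40.301 dB.
L_p = 93 − 40.301 = 52.70 dB.

53 dB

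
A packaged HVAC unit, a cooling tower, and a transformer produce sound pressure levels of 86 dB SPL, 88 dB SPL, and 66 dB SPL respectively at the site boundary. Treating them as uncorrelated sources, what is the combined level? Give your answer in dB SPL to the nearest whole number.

90 dB SPL

For uncorrelated sources the intensities add, so convert each level to linear form, sum, and take 10·log₁₀ of the total.
Σ 10^(L/10) = 10^(86/10) + 10^(88/10) + 10^(66/10) = 1.033e+09.
L_total = 10·log₁₀(1.033e+09) = 90.14 dB SPL.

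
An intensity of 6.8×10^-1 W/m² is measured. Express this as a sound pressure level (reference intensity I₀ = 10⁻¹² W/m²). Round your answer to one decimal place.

L = 10·log₁₀(I/I₀) = 10·log₁₀(6.8×10^-1/10⁻¹²) = 10·log₁₀(6.8×10^11).
L = 10·(0.8325 + 11) = 118.33 dB.

118.3 dB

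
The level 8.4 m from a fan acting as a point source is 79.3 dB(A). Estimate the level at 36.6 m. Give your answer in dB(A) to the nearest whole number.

67 dB(A)

For a point source, L₂ = L₁ − 20·log₁₀(r₂/r₁).
L₂ = 79.3 − 20·log₁₀(36.6/8.4) = 79.3 − 12.784 = 66.52 dB(A).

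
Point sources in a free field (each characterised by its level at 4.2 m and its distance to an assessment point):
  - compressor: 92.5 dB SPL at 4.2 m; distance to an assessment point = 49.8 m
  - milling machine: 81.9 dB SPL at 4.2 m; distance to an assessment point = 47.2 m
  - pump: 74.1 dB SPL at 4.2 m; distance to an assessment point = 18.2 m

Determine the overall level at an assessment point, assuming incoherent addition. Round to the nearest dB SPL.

First find each source's level at the receiver (point-source: −20·log₁₀(r/r_ref)), then combine on an intensity basis.
compressor: 92.5 − 20·log₁₀(49.8/4.2) = 92.5 − 21.48 = 71.02 dB SPL.
milling machine: 81.9 − 20·log₁₀(47.2/4.2) = 81.9 − 21.01 = 60.89 dB SPL.
pump: 74.1 − 20·log₁₀(18.2/4.2) = 74.1 − 12.74 = 61.36 dB SPL.
Σ 10^(L/10) = 1.524e+07 → L_total = 10·log₁₀(1.524e+07) = 71.83 dB SPL.

72 dB SPL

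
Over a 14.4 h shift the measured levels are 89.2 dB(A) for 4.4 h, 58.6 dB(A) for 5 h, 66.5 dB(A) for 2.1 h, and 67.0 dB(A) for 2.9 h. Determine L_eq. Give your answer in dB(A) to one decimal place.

84.1 dB(A)

Weight each interval's intensity by its duration and average over T = 14.4 h:
Σ tᵢ·10^(Lᵢ/10) = 4.4·10^(89.2/10) + 5·10^(58.6/10) + 2.1·10^(66.5/10) + 2.9·10^(67.0/10) = 3.687e+09.
L_eq = 10·log₁₀(3.687e+09/14.4) = 84.08 dB(A).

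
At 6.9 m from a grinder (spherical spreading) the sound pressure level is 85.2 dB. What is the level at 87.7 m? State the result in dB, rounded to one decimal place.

For a point source, L₂ = L₁ − 20·log₁₀(r₂/r₁).
L₂ = 85.2 − 20·log₁₀(87.7/6.9) = 85.2 − 22.083 = 63.12 dB.

63.1 dB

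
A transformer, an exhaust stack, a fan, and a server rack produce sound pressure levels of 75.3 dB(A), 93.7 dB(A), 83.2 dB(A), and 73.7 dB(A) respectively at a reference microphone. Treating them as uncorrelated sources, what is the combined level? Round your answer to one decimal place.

94.2 dB(A)

Incoherent sources combine by intensity addition: L_total = 10·log₁₀(Σ 10^(L_i/10)).
Σ 10^(L/10) = 10^(75.3/10) + 10^(93.7/10) + 10^(83.2/10) + 10^(73.7/10) = 2.610e+09.
L_total = 10·log₁₀(2.610e+09) = 94.17 dB(A).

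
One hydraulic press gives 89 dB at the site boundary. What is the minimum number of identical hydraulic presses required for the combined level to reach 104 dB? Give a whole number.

Need L₁ + 10·log₁₀ N ≥ 104, i.e. log₁₀ N ≥ 1.50.
N ≥ 10^(15.0/10) = 31.623, so N = 32.

32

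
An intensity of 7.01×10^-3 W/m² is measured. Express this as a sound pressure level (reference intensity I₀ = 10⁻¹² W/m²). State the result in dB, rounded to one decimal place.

98.5 dB

L = 10·log₁₀(I/I₀) = 10·log₁₀(7.01×10^-3/10⁻¹²) = 10·log₁₀(7.01×10^9).
L = 10·(0.8457 + 9) = 98.46 dB.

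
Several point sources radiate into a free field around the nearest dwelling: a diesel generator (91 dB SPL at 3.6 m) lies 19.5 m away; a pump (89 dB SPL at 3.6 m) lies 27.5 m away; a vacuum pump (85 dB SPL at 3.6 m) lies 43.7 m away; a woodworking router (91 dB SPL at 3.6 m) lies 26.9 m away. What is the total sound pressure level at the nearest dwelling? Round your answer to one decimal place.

First find each source's level at the receiver (point-source: −20·log₁₀(r/r_ref)), then combine on an intensity basis.
diesel generator: 91 − 20·log₁₀(19.5/3.6) = 91 − 14.67 = 76.33 dB SPL.
pump: 89 − 20·log₁₀(27.5/3.6) = 89 − 17.66 = 71.34 dB SPL.
vacuum pump: 85 − 20·log₁₀(43.7/3.6) = 85 − 21.68 = 63.32 dB SPL.
woodworking router: 91 − 20·log₁₀(26.9/3.6) = 91 − 17.47 = 73.53 dB SPL.
Σ 10^(L/10) = 8.121e+07 → L_total = 10·log₁₀(8.121e+07) = 79.10 dB SPL.

79.1 dB SPL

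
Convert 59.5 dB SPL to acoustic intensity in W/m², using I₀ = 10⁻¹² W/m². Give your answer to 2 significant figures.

8.9e-07 W/m²

I = I₀·10^(L/10) = 10⁻¹² × 10^(59.5/10) = 10^(-6.050).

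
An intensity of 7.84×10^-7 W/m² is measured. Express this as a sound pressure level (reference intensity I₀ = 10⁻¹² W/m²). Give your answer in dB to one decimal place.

L = 10·log₁₀(I/I₀) = 10·log₁₀(7.84×10^-7/10⁻¹²) = 10·log₁₀(7.84×10^5).
L = 10·(0.8943 + 5) = 58.94 dB.

58.9 dB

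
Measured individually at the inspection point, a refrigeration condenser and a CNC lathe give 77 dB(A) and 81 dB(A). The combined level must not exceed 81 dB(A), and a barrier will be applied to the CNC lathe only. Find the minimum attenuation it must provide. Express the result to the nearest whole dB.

2 dB

Fixed contribution from the other source: Σ 10^(L/10) = 10^(77/10) = 5.012e+07 (77.00 dB(A)).
The limit corresponds to 10^(81/10) = 1.259e+08; subtracting the fixed part leaves 7.577e+07 for the CNC lathe, i.e. 78.80 dB(A).
Required insertion loss = 81 − 78.80 = 2.20 dB.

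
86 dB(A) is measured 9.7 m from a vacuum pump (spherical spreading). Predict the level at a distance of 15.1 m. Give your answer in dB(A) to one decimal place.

82.2 dB(A)

Point-source attenuation: ΔL = 20·log₁₀(r₂/r₁) = 20·log₁₀(15.1/9.7) = 3.844 dB.
L₂ = 86 − 20·log₁₀(15.1/9.7) = 86 − 3.844 = 82.16 dB(A).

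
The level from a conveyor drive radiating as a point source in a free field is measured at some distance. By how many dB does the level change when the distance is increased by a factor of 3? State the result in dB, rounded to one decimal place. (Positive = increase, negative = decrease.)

Point-source spreading: ΔL = −20·log₁₀(r₂/r₁).
ΔL = −20·log₁₀(3) = -9.54 dB.

-9.5 dB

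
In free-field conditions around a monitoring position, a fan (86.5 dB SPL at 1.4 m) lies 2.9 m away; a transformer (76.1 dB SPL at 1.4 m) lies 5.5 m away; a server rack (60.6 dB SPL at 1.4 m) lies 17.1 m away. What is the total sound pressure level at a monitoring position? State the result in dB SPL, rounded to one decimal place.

80.3 dB SPL

First find each source's level at the receiver (point-source: −20·log₁₀(r/r_ref)), then combine on an intensity basis.
fan: 86.5 − 20·log₁₀(2.9/1.4) = 86.5 − 6.33 = 80.17 dB SPL.
transformer: 76.1 − 20·log₁₀(5.5/1.4) = 76.1 − 11.88 = 64.22 dB SPL.
server rack: 60.6 − 20·log₁₀(17.1/1.4) = 60.6 − 21.74 = 38.86 dB SPL.
Σ 10^(L/10) = 1.067e+08 → L_total = 10·log₁₀(1.067e+08) = 80.28 dB SPL.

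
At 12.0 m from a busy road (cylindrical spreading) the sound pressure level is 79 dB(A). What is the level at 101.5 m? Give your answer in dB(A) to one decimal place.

69.7 dB(A)

For a line source, L₂ = L₁ − 10·log₁₀(r₂/r₁).
L₂ = 79 − 10·log₁₀(101.5/12.0) = 79 − 9.273 = 69.73 dB(A).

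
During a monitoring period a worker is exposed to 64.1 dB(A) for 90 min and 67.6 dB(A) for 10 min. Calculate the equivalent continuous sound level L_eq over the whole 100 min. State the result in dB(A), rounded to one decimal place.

64.6 dB(A)

The energy average is taken in the linear domain: L_eq = 10·log₁₀[(Σ tᵢ·10^(Lᵢ/10))/T], T = 100 min.
Σ tᵢ·10^(Lᵢ/10) = 90·10^(64.1/10) + 10·10^(67.6/10) = 2.889e+08.
L_eq = 10·log₁₀(2.889e+08/100) = 64.61 dB(A).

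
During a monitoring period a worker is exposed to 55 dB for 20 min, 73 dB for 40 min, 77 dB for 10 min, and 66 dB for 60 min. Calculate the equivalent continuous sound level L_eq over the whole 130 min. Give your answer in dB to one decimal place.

70.7 dB

L_eq = 10·log₁₀[(1/T)·Σ tᵢ·10^(Lᵢ/10)] with T = 130 min.
Σ tᵢ·10^(Lᵢ/10) = 20·10^(55/10) + 40·10^(73/10) + 10·10^(77/10) + 60·10^(66/10) = 1.544e+09.
L_eq = 10·log₁₀(1.544e+09/130) = 70.75 dB.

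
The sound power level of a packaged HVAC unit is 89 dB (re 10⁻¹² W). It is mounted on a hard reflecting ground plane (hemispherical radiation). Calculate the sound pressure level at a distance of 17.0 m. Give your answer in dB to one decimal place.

56.4 dB

Free-field hemispherical radiation: L_p = L_w − 10·log₁₀(2π·r²), r = 17.0 m.
2π·r² = 1816 m², 10·log₁₀ of that is 32.591 dB.
L_p = 89 − 32.591 = 56.41 dB.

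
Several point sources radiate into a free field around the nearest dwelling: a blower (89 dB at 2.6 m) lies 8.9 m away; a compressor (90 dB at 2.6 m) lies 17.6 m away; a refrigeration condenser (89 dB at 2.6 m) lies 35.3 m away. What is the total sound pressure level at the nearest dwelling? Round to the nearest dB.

Apply inverse-square spreading to bring every level to the receiver, then sum 10^(L/10).
blower: 89 − 20·log₁₀(8.9/2.6) = 89 − 10.69 = 78.31 dB.
compressor: 90 − 20·log₁₀(17.6/2.6) = 90 − 16.61 = 73.39 dB.
refrigeration condenser: 89 − 20·log₁₀(35.3/2.6) = 89 − 22.66 = 66.34 dB.
Σ 10^(L/10) = 9.392e+07 → L_total = 10·log₁₀(9.392e+07) = 79.73 dB.

80 dB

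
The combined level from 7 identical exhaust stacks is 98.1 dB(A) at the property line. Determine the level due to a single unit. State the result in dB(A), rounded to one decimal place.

89.6 dB(A)

For N identical incoherent sources L_total = L₁ + 10·log₁₀ N, so L₁ = 98.1 − 10·log₁₀(7) = 98.1 − 8.451.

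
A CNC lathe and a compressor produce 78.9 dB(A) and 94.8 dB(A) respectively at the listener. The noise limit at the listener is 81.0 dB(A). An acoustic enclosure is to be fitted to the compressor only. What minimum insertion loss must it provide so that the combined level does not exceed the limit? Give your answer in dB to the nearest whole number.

The untreated sources together contribute 10^(78.9/10) = 7.762e+07, i.e. 78.90 dB(A).
The limit corresponds to 10^(81.0/10) = 1.259e+08; subtracting the fixed part leaves 4.827e+07 for the compressor, i.e. 76.84 dB(A).
So the compressor must be reduced from 94.8 to 76.84 dB(A): IL = 17.96 dB.

18 dB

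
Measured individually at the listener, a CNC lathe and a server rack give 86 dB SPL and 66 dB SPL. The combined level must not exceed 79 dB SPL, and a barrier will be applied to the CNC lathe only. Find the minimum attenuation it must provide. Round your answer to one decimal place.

Fixed contribution from the other source: Σ 10^(L/10) = 10^(66/10) = 3.981e+06 (66.00 dB SPL).
To meet 79 dB SPL overall, the treated CNC lathe may contribute at most 10^(79/10) − 3.981e+06 = 7.545e+07, i.e. 78.78 dB SPL.
So the CNC lathe must be reduced from 86 to 78.78 dB SPL: IL = 7.22 dB.

7.2 dB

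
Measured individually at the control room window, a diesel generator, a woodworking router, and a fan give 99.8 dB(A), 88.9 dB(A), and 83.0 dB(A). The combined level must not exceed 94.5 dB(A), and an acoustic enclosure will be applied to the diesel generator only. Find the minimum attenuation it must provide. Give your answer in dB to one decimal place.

7.1 dB

Fixed contribution from the other sources: Σ 10^(L/10) = 10^(88.9/10) + 10^(83.0/10) = 9.758e+08 (89.89 dB(A)).
To meet 94.5 dB(A) overall, the treated diesel generator may contribute at most 10^(94.5/10) − 9.758e+08 = 1.843e+09, i.e. 92.65 dB(A).
So the diesel generator must be reduced from 99.8 to 92.65 dB(A): IL = 7.15 dB.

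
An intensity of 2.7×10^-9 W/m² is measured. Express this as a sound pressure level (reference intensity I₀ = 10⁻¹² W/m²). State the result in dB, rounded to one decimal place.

34.3 dB

L = 10·log₁₀(I/I₀) = 10·log₁₀(2.7×10^-9/10⁻¹²) = 10·log₁₀(2.7×10^3).
L = 10·(0.4314 + 3) = 34.31 dB.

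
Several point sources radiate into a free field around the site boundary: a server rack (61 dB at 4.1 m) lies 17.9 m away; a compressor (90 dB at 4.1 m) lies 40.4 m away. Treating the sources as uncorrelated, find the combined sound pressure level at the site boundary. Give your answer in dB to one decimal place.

70.2 dB

Propagate each source to the receiver with L = L_ref − 20·log₁₀(r/r_ref), then add intensities.
server rack: 61 − 20·log₁₀(17.9/4.1) = 61 − 12.80 = 48.20 dB.
compressor: 90 − 20·log₁₀(40.4/4.1) = 90 − 19.87 = 70.13 dB.
Σ 10^(L/10) = 1.037e+07 → L_total = 10·log₁₀(1.037e+07) = 70.16 dB.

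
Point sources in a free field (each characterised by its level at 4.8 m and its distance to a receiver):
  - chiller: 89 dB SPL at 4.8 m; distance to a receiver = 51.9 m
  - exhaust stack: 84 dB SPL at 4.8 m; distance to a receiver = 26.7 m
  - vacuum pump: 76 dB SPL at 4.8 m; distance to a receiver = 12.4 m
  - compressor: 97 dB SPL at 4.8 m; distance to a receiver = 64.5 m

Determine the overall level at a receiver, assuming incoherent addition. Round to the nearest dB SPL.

Propagate each source to the receiver with L = L_ref − 20·log₁₀(r/r_ref), then add intensities.
chiller: 89 − 20·log₁₀(51.9/4.8) = 89 − 20.68 = 68.32 dB SPL.
exhaust stack: 84 − 20·log₁₀(26.7/4.8) = 84 − 14.91 = 69.09 dB SPL.
vacuum pump: 76 − 20·log₁₀(12.4/4.8) = 76 − 8.24 = 67.76 dB SPL.
compressor: 97 − 20·log₁₀(64.5/4.8) = 97 − 22.57 = 74.43 dB SPL.
Σ 10^(L/10) = 4.863e+07 → L_total = 10·log₁₀(4.863e+07) = 76.87 dB SPL.

77 dB SPL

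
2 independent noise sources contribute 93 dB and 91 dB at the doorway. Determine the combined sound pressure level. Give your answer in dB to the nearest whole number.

95 dB

Incoherent sources combine by intensity addition: L_total = 10·log₁₀(Σ 10^(L_i/10)).
Σ 10^(L/10) = 10^(93/10) + 10^(91/10) = 3.254e+09.
L_total = 10·log₁₀(3.254e+09) = 95.12 dB.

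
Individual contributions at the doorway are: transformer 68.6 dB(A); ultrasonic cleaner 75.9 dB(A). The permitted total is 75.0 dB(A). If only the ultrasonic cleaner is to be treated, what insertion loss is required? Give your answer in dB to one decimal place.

The untreated sources together contribute 10^(68.6/10) = 7.244e+06, i.e. 68.60 dB(A).
To meet 75.0 dB(A) overall, the treated ultrasonic cleaner may contribute at most 10^(75.0/10) − 7.244e+06 = 2.438e+07, i.e. 73.87 dB(A).
So the ultrasonic cleaner must be reduced from 75.9 to 73.87 dB(A): IL = 2.03 dB.

2.0 dB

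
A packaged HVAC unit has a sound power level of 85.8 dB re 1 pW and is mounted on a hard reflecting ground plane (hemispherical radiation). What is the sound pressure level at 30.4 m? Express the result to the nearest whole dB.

48 dB

Free-field hemispherical radiation: L_p = L_w − 10·log₁₀(2π·r²), r = 30.4 m.
2π·r² = 5807 m², 10·log₁₀ of that is 37.639 dB.
L_p = 85.8 − 37.639 = 48.16 dB.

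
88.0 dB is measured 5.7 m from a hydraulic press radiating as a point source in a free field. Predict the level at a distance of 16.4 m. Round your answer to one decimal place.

78.8 dB

Spherical spreading from a point source gives a 20·log₁₀(r₂/r₁) drop.
L₂ = 88.0 − 20·log₁₀(16.4/5.7) = 88.0 − 9.179 = 78.82 dB.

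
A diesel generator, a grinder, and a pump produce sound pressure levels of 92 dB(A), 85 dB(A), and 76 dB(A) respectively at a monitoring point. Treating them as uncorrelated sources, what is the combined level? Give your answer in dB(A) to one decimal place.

92.9 dB(A)

For uncorrelated sources the intensities add, so convert each level to linear form, sum, and take 10·log₁₀ of the total.
Σ 10^(L/10) = 10^(92/10) + 10^(85/10) + 10^(76/10) = 1.941e+09.
L_total = 10·log₁₀(1.941e+09) = 92.88 dB(A).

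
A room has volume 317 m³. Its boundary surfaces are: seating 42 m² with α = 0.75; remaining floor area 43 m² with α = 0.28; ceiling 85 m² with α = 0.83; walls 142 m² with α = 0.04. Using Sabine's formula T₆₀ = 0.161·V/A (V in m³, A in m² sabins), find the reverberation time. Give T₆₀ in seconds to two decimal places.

0.43 s

Summing Sᵢαᵢ: 42·0.75 + 43·0.28 + 85·0.83 + 142·0.04 = 119.77 m².
T₆₀ = 0.161·V/A = 0.161·317/119.77 = 0.426 s.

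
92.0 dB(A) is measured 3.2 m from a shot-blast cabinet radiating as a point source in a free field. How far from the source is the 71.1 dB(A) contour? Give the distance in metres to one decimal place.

35.5 m

Point-source spreading drops the level by 20·log₁₀(r₂/r₁); inverting, r₂/r₁ = 10^(ΔL/20).
r₂ = 3.2·10^((92.0−71.1)/20) = 3.2·10^(20.9/20) = 35.49 m.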